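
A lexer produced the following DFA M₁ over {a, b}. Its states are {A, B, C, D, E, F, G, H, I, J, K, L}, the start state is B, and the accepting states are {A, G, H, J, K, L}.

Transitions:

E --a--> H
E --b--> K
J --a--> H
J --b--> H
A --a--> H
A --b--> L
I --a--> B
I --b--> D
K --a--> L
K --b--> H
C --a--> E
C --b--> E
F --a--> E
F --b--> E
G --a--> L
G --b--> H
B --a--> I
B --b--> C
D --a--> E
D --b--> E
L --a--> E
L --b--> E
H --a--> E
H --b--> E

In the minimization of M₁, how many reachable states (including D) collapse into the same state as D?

2

First remove the unreachable states {A,F,G,J}; 8 states remain.
P0 = {H,K,L} | {B,C,D,E,I}.
On input a, block {H,K,L} splits into {H,L} and {K}.
Refine {B,C,D,E,I} on symbol a: members go to different blocks, giving {B,C,D,I} and {E}.
Refine {B,C,D,I} on symbol a: members go to different blocks, giving {B,I} and {C,D}.
No further refinement is possible. Final partition (5 blocks): {H,L} | {B,I} | {K} | {E} | {C,D}.
The equivalence class containing D is {C,D}, of size 2.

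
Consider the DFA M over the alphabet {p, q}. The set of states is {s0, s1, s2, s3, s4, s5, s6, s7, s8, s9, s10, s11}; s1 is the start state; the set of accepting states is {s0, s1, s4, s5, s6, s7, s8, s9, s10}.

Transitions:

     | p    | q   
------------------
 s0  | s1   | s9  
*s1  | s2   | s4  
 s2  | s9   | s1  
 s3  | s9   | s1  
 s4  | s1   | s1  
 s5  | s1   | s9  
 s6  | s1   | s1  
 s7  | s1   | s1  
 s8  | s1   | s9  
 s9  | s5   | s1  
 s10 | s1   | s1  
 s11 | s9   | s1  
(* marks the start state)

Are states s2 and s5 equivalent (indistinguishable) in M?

No

First remove the unreachable states {s0,s3,s6,s7,s8,s10,s11}; 5 states remain.
Start with accepting vs non-accepting: {s1,s4,s5,s9} | {s2}.
Refine {s1,s4,s5,s9} on symbol p: members go to different blocks, giving {s4,s5,s9} and {s1}.
Split {s4,s5,s9} by δ(·,p) → {s4,s5} and {s9}.
Split {s4,s5} by δ(·,q) → {s4} and {s5}.
No further refinement is possible. Final partition (5 blocks): {s4} | {s2} | {s1} | {s9} | {s5}.
s2 and s5 end up in different blocks, so they are distinguishable. For instance, the string 'ε' is accepted from only s5.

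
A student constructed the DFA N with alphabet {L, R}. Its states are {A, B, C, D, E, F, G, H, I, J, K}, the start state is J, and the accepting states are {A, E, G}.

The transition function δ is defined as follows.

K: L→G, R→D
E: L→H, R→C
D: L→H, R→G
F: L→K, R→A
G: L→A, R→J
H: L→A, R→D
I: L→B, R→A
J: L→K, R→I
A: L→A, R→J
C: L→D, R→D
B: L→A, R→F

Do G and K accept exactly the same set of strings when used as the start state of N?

First remove the unreachable states {C,E}; 9 states remain.
Start with accepting vs non-accepting: {A,G} | {B,D,F,H,I,J,K}.
Split {B,D,F,H,I,J,K} by δ(·,L) → {D,F,I,J} and {B,H,K}.
Split {D,F,I,J} by δ(·,R) → {D,F,I} and {J}.
The partition is now stable with 4 blocks: {A,G} | {D,F,I} | {B,H,K} | {J}.
G and K end up in different blocks, so they are distinguishable. For instance, the string 'ε' is accepted from only G.

No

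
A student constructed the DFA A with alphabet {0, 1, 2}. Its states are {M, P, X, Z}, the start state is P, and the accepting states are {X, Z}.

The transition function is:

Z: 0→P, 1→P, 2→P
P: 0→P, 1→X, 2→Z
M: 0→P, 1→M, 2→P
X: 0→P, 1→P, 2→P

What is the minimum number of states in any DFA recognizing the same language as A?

Reachable states from the start: {P,X,Z}. Unreachable: {M} — drop them.
Initial partition by acceptance: {X,Z} | {P}.
No further refinement is possible. Final partition (2 blocks): {X,Z} | {P}.

2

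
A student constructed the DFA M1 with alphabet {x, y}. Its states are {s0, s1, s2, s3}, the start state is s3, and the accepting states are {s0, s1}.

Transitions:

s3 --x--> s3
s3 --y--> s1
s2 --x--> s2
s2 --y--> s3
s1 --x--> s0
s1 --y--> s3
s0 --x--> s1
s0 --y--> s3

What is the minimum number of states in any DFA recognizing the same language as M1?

2

First remove the unreachable states {s2}; 3 states remain.
Initial partition by acceptance: {s0,s1} | {s3}.
No further refinement is possible. Final partition (2 blocks): {s0,s1} | {s3}.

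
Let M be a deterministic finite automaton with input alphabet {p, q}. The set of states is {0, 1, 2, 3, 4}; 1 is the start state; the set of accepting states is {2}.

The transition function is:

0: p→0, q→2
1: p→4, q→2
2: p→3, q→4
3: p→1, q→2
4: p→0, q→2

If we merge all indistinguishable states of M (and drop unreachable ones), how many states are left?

Every state is reachable, so we keep all 5.
Start with accepting vs non-accepting: {2} | {0,1,3,4}.
The partition is now stable with 2 blocks: {2} | {0,1,3,4}.

2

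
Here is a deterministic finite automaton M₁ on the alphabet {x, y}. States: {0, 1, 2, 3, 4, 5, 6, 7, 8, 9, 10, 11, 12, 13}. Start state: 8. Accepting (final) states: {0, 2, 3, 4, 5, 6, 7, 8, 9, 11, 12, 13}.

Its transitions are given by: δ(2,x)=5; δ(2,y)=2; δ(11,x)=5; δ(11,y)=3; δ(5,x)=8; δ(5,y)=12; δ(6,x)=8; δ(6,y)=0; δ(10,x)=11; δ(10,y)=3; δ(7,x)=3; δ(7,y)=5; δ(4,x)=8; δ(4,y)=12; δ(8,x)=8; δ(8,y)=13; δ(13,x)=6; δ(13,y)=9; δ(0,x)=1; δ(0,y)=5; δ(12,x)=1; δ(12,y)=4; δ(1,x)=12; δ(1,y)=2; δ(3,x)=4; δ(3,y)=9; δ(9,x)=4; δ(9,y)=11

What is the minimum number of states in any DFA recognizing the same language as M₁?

5

States {7,10} cannot be reached from the start state, so discard them.
Start with accepting vs non-accepting: {0,2,3,4,5,6,8,9,11,12,13} | {1}.
Split {0,2,3,4,5,6,8,9,11,12,13} by δ(·,x) → {2,3,4,5,6,8,9,11,13} and {0,12}.
On input y, block {2,3,4,5,6,8,9,11,13} splits into {2,3,8,9,11,13} and {4,5,6}.
Split {2,3,8,9,11,13} by δ(·,x) → {2,3,9,11,13} and {8}.
Stable partition: {2,3,9,11,13} | {1} | {0,12} | {4,5,6} | {8} — 5 equivalence classes.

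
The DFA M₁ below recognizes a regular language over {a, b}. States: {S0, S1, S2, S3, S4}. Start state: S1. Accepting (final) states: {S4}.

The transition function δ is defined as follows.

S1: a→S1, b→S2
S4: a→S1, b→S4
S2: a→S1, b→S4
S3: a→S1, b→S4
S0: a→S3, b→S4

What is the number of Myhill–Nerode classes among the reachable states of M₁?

Reachable states from the start: {S1,S2,S4}. Unreachable: {S0,S3} — drop them.
Start with accepting vs non-accepting: {S4} | {S1,S2}.
Split {S1,S2} by δ(·,b) → {S1} and {S2}.
Stable partition: {S4} | {S1} | {S2} — 3 equivalence classes.

3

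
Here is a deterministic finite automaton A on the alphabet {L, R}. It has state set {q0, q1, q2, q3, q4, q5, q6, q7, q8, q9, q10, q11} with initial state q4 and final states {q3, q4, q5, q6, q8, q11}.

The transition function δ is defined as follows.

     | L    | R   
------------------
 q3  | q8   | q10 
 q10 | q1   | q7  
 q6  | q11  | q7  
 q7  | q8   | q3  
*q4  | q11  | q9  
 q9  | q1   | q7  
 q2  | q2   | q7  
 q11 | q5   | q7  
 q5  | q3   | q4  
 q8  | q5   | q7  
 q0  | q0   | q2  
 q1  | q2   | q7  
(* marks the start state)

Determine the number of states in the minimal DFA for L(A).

States {q0,q6} cannot be reached from the start state, so discard them.
Initial partition by acceptance: {q3,q4,q5,q8,q11} | {q1,q2,q7,q9,q10}.
Refine {q3,q4,q5,q8,q11} on symbol R: members go to different blocks, giving {q3,q4,q8,q11} and {q5}.
Split {q3,q4,q8,q11} by δ(·,L) → {q3,q4} and {q8,q11}.
Split {q1,q2,q7,q9,q10} by δ(·,L) → {q1,q2,q9,q10} and {q7}.
No further refinement is possible. Final partition (5 blocks): {q3,q4} | {q1,q2,q9,q10} | {q5} | {q8,q11} | {q7}.

5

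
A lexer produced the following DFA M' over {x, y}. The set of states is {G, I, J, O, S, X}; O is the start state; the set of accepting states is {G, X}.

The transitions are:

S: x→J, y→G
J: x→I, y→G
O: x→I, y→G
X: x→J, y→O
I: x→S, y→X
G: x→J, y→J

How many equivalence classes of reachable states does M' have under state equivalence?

Every state is reachable, so we keep all 6.
Start with accepting vs non-accepting: {G,X} | {I,J,O,S}.
No further refinement is possible. Final partition (2 blocks): {G,X} | {I,J,O,S}.

2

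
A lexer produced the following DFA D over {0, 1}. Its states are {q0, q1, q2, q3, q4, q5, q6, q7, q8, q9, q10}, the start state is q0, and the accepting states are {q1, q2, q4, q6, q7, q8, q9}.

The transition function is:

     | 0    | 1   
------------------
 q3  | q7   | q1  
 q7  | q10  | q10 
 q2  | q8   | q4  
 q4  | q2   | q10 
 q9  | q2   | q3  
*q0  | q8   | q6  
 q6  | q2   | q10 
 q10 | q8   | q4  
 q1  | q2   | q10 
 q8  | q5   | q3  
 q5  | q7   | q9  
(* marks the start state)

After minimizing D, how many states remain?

4

Every state is reachable, so we keep all 11.
Initial partition by acceptance: {q1,q2,q4,q6,q7,q8,q9} | {q0,q3,q5,q10}.
Refine {q1,q2,q4,q6,q7,q8,q9} on symbol 0: members go to different blocks, giving {q1,q2,q4,q6,q9} and {q7,q8}.
Split {q1,q2,q4,q6,q9} by δ(·,0) → {q1,q4,q6,q9} and {q2}.
No further refinement is possible. Final partition (4 blocks): {q1,q4,q6,q9} | {q0,q3,q5,q10} | {q7,q8} | {q2}.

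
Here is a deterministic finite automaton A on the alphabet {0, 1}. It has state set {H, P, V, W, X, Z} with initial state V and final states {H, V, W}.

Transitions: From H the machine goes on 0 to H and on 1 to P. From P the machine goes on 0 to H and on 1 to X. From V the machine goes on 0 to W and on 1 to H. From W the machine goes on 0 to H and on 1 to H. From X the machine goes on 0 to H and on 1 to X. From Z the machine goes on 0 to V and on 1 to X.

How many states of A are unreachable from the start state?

1

Starting at V and following transitions, the reachable set is {H, P, V, W, X}. That leaves Z unreachable — 1 in total.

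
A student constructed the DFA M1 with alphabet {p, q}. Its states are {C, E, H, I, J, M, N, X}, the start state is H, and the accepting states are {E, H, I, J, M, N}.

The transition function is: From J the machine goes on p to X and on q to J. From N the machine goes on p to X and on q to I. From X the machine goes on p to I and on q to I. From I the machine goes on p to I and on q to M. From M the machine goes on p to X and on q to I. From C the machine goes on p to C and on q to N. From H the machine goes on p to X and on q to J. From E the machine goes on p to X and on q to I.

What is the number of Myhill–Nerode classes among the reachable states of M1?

Reachable states from the start: {H,I,J,M,X}. Unreachable: {C,E,N} — drop them.
P0 = {H,I,J,M} | {X}.
Split {H,I,J,M} by δ(·,p) → {H,J,M} and {I}.
On input q, block {H,J,M} splits into {H,J} and {M}.
Stable partition: {H,J} | {X} | {I} | {M} — 4 equivalence classes.

4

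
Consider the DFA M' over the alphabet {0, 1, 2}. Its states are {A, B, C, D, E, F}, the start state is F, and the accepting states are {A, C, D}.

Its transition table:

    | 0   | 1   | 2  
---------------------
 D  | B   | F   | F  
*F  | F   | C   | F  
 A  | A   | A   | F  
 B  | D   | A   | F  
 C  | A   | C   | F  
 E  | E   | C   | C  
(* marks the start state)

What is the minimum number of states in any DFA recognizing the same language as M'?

2

States {B,D,E} cannot be reached from the start state, so discard them.
Start with accepting vs non-accepting: {A,C} | {F}.
No further refinement is possible. Final partition (2 blocks): {A,C} | {F}.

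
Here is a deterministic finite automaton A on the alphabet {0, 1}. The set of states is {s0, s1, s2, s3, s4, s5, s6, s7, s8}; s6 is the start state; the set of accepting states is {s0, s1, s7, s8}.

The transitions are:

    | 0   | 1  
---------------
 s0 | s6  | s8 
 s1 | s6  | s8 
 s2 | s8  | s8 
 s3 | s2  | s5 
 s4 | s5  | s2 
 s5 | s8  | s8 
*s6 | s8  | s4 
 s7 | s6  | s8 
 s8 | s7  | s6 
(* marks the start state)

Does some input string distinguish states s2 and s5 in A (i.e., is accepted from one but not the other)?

States {s0,s1,s3} cannot be reached from the start state, so discard them.
P0 = {s7,s8} | {s2,s4,s5,s6}.
Refine {s7,s8} on symbol 0: members go to different blocks, giving {s7} and {s8}.
Refine {s2,s4,s5,s6} on symbol 0: members go to different blocks, giving {s2,s5,s6} and {s4}.
Refine {s2,s5,s6} on symbol 1: members go to different blocks, giving {s2,s5} and {s6}.
The partition is now stable with 5 blocks: {s7} | {s2,s5} | {s8} | {s4} | {s6}.
s2 and s5 lie in the same block of the stable partition, so they are equivalent — no string distinguishes them.

No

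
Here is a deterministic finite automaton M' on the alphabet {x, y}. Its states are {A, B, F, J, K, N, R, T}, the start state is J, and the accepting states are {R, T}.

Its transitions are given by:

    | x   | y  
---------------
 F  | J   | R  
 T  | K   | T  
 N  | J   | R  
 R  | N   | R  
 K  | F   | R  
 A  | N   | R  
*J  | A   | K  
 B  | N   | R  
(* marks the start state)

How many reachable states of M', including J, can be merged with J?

1

Reachable states from the start: {A,F,J,K,N,R}. Unreachable: {B,T} — drop them.
Initial partition by acceptance: {R} | {A,F,J,K,N}.
Split {A,F,J,K,N} by δ(·,y) → {A,F,K,N} and {J}.
Split {A,F,K,N} by δ(·,x) → {A,K} and {F,N}.
The partition is now stable with 4 blocks: {R} | {A,K} | {J} | {F,N}.
The equivalence class containing J is {J}, of size 1.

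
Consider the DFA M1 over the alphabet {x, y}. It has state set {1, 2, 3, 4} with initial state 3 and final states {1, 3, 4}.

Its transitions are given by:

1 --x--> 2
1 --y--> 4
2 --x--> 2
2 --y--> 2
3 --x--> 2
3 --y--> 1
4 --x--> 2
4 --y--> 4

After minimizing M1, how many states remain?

2

Every state is reachable, so we keep all 4.
P0 = {1,3,4} | {2}.
Stable partition: {1,3,4} | {2} — 2 equivalence classes.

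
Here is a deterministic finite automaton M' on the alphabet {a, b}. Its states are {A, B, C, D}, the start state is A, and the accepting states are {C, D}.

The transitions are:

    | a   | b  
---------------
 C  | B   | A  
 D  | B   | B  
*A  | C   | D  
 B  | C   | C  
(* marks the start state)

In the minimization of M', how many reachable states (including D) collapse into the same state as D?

2

Every state is reachable, so we keep all 4.
Initial partition by acceptance: {C,D} | {A,B}.
Stable partition: {C,D} | {A,B} — 2 equivalence classes.
State D belongs to the block {C,D}, which has 2 states.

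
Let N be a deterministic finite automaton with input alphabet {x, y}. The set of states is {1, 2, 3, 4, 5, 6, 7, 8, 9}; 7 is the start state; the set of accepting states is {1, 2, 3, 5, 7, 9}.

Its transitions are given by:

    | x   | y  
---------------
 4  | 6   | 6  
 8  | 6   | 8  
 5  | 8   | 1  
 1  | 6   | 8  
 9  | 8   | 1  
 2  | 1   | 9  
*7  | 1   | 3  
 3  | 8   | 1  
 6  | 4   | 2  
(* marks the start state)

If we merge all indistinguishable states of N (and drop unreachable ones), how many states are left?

6

First remove the unreachable states {5}; 8 states remain.
P0 = {1,2,3,7,9} | {4,6,8}.
On input x, block {1,2,3,7,9} splits into {1,3,9} and {2,7}.
Split {1,3,9} by δ(·,y) → {3,9} and {1}.
Refine {4,6,8} on symbol y: members go to different blocks, giving {4,8} and {6}.
Split {4,8} by δ(·,y) → {4} and {8}.
Stable partition: {3,9} | {4} | {2,7} | {1} | {6} | {8} — 6 equivalence classes.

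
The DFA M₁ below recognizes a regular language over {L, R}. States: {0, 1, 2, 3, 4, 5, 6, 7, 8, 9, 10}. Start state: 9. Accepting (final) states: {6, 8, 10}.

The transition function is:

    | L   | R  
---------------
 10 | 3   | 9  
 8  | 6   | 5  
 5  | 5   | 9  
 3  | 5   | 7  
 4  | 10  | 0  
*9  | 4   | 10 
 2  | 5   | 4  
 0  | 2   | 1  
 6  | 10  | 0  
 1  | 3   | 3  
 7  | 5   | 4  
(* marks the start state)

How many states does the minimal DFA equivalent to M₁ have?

States {6,8} cannot be reached from the start state, so discard them.
Start with accepting vs non-accepting: {10} | {0,1,2,3,4,5,7,9}.
Split {0,1,2,3,4,5,7,9} by δ(·,L) → {0,1,2,3,5,7,9} and {4}.
Split {0,1,2,3,5,7,9} by δ(·,L) → {0,1,2,3,5,7} and {9}.
On input R, block {0,1,2,3,5,7} splits into {0,1,3} and {2,7} and {5}.
Split {0,1,3} by δ(·,L) → {0} and {1} and {3}.
Stable partition: {10} | {0} | {4} | {9} | {2,7} | {5} | {1} | {3} — 8 equivalence classes.

8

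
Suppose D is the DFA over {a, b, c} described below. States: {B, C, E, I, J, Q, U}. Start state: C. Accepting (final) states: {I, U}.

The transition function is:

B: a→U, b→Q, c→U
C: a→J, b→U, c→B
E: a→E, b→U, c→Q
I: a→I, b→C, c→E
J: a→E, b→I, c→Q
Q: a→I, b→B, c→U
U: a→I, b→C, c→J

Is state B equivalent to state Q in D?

Yes

P0 = {I,U} | {B,C,E,J,Q}.
On input a, block {B,C,E,J,Q} splits into {C,E,J} and {B,Q}.
The partition is now stable with 3 blocks: {I,U} | {C,E,J} | {B,Q}.
B and Q lie in the same block of the stable partition, so they are equivalent — no string distinguishes them.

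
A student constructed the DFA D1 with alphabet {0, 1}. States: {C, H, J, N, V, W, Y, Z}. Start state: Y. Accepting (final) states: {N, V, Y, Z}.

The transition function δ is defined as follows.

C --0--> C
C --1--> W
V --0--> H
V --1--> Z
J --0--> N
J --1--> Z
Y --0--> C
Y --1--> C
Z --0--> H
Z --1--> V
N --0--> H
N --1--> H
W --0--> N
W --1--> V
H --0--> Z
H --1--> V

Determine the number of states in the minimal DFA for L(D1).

6

First remove the unreachable states {J}; 7 states remain.
P0 = {N,V,Y,Z} | {C,H,W}.
On input 1, block {N,V,Y,Z} splits into {V,Z} and {N,Y}.
Split {C,H,W} by δ(·,0) → {C} and {W} and {H}.
Refine {N,Y} on symbol 0: members go to different blocks, giving {N} and {Y}.
The partition is now stable with 6 blocks: {V,Z} | {C} | {N} | {W} | {H} | {Y}.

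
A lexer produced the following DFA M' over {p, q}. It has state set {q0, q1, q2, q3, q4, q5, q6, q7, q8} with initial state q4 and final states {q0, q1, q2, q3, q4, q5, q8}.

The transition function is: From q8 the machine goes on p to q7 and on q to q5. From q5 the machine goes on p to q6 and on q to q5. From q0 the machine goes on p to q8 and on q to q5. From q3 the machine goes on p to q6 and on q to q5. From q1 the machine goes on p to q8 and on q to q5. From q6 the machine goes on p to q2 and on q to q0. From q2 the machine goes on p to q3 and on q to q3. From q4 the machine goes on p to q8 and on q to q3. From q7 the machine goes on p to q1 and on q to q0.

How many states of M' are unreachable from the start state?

0

A breadth-first search from the start state visits every state.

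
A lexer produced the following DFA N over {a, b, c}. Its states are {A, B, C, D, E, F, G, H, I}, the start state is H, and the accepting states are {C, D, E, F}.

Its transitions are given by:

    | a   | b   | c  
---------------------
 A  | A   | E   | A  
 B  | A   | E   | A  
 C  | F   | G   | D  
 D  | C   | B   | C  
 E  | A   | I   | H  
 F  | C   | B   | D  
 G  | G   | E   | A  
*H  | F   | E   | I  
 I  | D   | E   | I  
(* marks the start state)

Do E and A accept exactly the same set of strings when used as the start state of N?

Every state is reachable, so we keep all 9.
P0 = {C,D,E,F} | {A,B,G,H,I}.
Split {C,D,E,F} by δ(·,a) → {C,D,F} and {E}.
Refine {A,B,G,H,I} on symbol a: members go to different blocks, giving {A,B,G} and {H,I}.
Stable partition: {C,D,F} | {A,B,G} | {E} | {H,I} — 4 equivalence classes.
E and A end up in different blocks, so they are distinguishable. For instance, the string 'ε' is accepted from only E.

No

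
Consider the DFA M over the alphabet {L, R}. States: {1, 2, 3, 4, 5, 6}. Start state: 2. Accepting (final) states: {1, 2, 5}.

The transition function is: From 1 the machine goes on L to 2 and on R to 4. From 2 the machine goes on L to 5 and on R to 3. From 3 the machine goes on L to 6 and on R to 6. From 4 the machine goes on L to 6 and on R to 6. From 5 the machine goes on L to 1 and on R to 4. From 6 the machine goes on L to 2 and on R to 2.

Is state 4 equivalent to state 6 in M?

Every state is reachable, so we keep all 6.
P0 = {1,2,5} | {3,4,6}.
On input L, block {3,4,6} splits into {3,4} and {6}.
Stable partition: {1,2,5} | {3,4} | {6} — 3 equivalence classes.
4 and 6 end up in different blocks, so they are distinguishable. For instance, the string 'L' is accepted from only 6.

No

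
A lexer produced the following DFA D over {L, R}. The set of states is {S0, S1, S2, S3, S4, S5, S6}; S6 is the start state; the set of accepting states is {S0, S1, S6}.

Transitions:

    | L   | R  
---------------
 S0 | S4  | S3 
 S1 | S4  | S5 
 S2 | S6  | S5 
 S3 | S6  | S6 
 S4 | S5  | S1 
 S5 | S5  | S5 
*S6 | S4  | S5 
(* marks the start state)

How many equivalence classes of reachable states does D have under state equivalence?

States {S0,S2,S3} cannot be reached from the start state, so discard them.
Initial partition by acceptance: {S1,S6} | {S4,S5}.
On input R, block {S4,S5} splits into {S4} and {S5}.
Stable partition: {S1,S6} | {S4} | {S5} — 3 equivalence classes.

3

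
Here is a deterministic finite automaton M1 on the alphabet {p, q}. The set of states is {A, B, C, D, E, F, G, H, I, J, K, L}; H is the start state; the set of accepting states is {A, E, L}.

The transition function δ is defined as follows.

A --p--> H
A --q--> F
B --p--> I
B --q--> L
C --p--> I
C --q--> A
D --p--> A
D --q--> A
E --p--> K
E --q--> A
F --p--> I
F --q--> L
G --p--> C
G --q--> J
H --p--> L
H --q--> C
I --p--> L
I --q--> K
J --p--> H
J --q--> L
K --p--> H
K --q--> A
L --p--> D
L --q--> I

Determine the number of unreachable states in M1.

BFS from H reaches {A, C, D, F, H, I, K, L}; the 4 state(s) B, E, G, J are never visited.

4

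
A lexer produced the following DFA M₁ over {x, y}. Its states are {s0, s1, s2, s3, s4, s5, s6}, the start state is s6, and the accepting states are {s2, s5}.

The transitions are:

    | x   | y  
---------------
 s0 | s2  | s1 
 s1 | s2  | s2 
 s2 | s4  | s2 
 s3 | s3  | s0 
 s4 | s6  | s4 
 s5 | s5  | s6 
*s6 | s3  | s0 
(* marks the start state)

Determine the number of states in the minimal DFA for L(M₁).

Reachable states from the start: {s0,s1,s2,s3,s4,s6}. Unreachable: {s5} — drop them.
P0 = {s2} | {s0,s1,s3,s4,s6}.
Split {s0,s1,s3,s4,s6} by δ(·,x) → {s3,s4,s6} and {s0,s1}.
On input y, block {s3,s4,s6} splits into {s3,s6} and {s4}.
Refine {s0,s1} on symbol y: members go to different blocks, giving {s0} and {s1}.
Stable partition: {s2} | {s3,s6} | {s0} | {s4} | {s1} — 5 equivalence classes.

5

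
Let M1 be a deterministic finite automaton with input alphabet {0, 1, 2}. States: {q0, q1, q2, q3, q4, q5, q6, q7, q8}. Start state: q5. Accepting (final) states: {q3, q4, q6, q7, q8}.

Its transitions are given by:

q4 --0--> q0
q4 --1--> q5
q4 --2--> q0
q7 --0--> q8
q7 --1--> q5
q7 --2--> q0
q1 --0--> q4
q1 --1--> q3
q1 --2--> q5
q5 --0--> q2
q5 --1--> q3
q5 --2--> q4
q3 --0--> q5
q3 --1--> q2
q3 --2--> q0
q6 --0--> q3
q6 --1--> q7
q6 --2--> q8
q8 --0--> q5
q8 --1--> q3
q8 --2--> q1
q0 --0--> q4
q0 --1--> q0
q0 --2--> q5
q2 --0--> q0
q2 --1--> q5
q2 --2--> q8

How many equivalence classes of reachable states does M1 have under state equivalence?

7

States {q6,q7} cannot be reached from the start state, so discard them.
P0 = {q3,q4,q8} | {q0,q1,q2,q5}.
Refine {q3,q4,q8} on symbol 1: members go to different blocks, giving {q3,q4} and {q8}.
On input 0, block {q0,q1,q2,q5} splits into {q0,q1} and {q2,q5}.
Split {q3,q4} by δ(·,0) → {q3} and {q4}.
Split {q0,q1} by δ(·,1) → {q0} and {q1}.
Refine {q2,q5} on symbol 0: members go to different blocks, giving {q2} and {q5}.
Stable partition: {q3} | {q0} | {q8} | {q2} | {q4} | {q1} | {q5} — 7 equivalence classes.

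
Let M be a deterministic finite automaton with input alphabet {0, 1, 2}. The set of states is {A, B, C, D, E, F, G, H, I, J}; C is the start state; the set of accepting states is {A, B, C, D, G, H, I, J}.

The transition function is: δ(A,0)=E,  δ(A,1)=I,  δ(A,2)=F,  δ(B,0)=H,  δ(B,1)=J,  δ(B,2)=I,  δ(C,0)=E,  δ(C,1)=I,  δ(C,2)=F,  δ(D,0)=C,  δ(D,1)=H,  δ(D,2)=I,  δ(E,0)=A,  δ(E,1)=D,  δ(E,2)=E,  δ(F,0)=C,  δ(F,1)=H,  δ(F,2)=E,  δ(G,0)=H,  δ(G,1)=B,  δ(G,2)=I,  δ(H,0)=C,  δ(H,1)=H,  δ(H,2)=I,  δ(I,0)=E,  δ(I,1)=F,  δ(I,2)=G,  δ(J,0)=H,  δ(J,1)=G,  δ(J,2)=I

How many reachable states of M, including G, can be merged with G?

P0 = {A,B,C,D,G,H,I,J} | {E,F}.
Split {A,B,C,D,G,H,I,J} by δ(·,0) → {B,D,G,H,J} and {A,C,I}.
Split {B,D,G,H,J} by δ(·,0) → {B,G,J} and {D,H}.
On input 1, block {A,C,I} splits into {A,C} and {I}.
The partition is now stable with 5 blocks: {B,G,J} | {E,F} | {A,C} | {D,H} | {I}.
State G belongs to the block {B,G,J}, which has 3 states.

3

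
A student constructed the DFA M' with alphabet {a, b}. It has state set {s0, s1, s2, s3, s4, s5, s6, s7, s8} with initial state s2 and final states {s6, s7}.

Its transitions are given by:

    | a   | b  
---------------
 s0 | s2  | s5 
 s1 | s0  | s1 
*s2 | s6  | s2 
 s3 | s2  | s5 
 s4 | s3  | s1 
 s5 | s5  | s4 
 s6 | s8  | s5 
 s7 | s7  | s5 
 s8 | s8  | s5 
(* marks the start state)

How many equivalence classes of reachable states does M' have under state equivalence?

6

States {s7} cannot be reached from the start state, so discard them.
P0 = {s6} | {s0,s1,s2,s3,s4,s5,s8}.
Split {s0,s1,s2,s3,s4,s5,s8} by δ(·,a) → {s0,s1,s3,s4,s5,s8} and {s2}.
Refine {s0,s1,s3,s4,s5,s8} on symbol a: members go to different blocks, giving {s1,s4,s5,s8} and {s0,s3}.
On input a, block {s1,s4,s5,s8} splits into {s1,s4} and {s5,s8}.
Refine {s5,s8} on symbol b: members go to different blocks, giving {s5} and {s8}.
The partition is now stable with 6 blocks: {s6} | {s1,s4} | {s2} | {s0,s3} | {s5} | {s8}.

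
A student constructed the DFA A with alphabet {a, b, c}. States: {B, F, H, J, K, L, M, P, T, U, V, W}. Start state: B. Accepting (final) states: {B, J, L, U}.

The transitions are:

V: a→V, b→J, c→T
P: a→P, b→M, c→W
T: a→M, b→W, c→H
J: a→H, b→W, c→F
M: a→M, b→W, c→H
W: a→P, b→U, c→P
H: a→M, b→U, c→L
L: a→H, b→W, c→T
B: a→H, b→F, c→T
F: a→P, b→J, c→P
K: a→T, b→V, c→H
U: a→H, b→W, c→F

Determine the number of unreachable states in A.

2

No path from B leads to K, V; the other 10 states are all reachable.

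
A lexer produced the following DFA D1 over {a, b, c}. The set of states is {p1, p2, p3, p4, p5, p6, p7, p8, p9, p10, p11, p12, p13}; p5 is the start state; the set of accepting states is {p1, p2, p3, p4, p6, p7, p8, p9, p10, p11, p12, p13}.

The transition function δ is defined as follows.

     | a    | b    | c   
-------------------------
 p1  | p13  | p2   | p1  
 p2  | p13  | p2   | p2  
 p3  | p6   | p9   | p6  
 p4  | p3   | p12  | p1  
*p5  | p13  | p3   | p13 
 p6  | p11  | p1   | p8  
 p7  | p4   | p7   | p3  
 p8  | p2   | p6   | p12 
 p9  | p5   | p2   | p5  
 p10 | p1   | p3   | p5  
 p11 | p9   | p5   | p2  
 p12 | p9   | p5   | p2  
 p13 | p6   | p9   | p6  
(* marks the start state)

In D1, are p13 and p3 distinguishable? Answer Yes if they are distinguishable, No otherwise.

Reachable states from the start: {p1,p2,p3,p5,p6,p8,p9,p11,p12,p13}. Unreachable: {p4,p7,p10} — drop them.
Initial partition by acceptance: {p1,p2,p3,p6,p8,p9,p11,p12,p13} | {p5}.
Refine {p1,p2,p3,p6,p8,p9,p11,p12,p13} on symbol a: members go to different blocks, giving {p1,p2,p3,p6,p8,p11,p12,p13} and {p9}.
Refine {p1,p2,p3,p6,p8,p11,p12,p13} on symbol a: members go to different blocks, giving {p1,p2,p3,p6,p8,p13} and {p11,p12}.
Split {p1,p2,p3,p6,p8,p13} by δ(·,a) → {p1,p2,p3,p8,p13} and {p6}.
On input a, block {p1,p2,p3,p8,p13} splits into {p1,p2,p8} and {p3,p13}.
Refine {p1,p2,p8} on symbol a: members go to different blocks, giving {p1,p2} and {p8}.
The partition is now stable with 7 blocks: {p1,p2} | {p5} | {p9} | {p11,p12} | {p6} | {p3,p13} | {p8}.
p13 and p3 lie in the same block of the stable partition, so they are equivalent — no string distinguishes them.

No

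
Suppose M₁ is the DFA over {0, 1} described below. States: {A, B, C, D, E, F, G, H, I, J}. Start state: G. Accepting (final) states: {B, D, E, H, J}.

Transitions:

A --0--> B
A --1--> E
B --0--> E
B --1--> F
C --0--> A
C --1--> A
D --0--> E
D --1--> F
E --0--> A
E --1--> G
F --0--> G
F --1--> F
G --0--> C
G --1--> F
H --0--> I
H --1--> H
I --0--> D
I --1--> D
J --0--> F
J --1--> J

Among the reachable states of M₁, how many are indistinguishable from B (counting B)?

1

Reachable states from the start: {A,B,C,E,F,G}. Unreachable: {D,H,I,J} — drop them.
P0 = {B,E} | {A,C,F,G}.
Refine {B,E} on symbol 0: members go to different blocks, giving {B} and {E}.
On input 0, block {A,C,F,G} splits into {C,F,G} and {A}.
Split {C,F,G} by δ(·,0) → {F,G} and {C}.
Refine {F,G} on symbol 0: members go to different blocks, giving {F} and {G}.
The partition is now stable with 6 blocks: {B} | {F} | {E} | {A} | {C} | {G}.
The equivalence class containing B is {B}, of size 1.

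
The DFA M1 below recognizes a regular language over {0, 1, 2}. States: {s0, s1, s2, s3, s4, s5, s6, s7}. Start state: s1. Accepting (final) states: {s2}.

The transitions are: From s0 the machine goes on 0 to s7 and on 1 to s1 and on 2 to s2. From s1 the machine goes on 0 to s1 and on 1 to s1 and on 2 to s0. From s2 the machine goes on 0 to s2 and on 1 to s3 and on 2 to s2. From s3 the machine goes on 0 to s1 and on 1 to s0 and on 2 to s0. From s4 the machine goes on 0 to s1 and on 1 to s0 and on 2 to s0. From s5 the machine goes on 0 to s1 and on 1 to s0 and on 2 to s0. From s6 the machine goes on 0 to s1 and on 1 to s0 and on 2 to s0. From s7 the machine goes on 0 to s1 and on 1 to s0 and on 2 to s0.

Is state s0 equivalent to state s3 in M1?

No

Reachable states from the start: {s0,s1,s2,s3,s7}. Unreachable: {s4,s5,s6} — drop them.
Start with accepting vs non-accepting: {s2} | {s0,s1,s3,s7}.
Split {s0,s1,s3,s7} by δ(·,2) → {s1,s3,s7} and {s0}.
Refine {s1,s3,s7} on symbol 1: members go to different blocks, giving {s3,s7} and {s1}.
No further refinement is possible. Final partition (4 blocks): {s2} | {s3,s7} | {s0} | {s1}.
s0 and s3 end up in different blocks, so they are distinguishable. For instance, the string '2' is accepted from only s0.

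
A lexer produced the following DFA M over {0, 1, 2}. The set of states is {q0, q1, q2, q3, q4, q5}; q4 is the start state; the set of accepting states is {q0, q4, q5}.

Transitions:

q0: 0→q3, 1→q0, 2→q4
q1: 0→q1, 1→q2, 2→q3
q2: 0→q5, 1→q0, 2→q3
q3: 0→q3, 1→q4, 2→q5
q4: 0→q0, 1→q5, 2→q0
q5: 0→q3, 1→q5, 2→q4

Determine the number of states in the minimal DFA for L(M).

Reachable states from the start: {q0,q3,q4,q5}. Unreachable: {q1,q2} — drop them.
Initial partition by acceptance: {q0,q4,q5} | {q3}.
On input 0, block {q0,q4,q5} splits into {q0,q5} and {q4}.
No further refinement is possible. Final partition (3 blocks): {q0,q5} | {q3} | {q4}.

3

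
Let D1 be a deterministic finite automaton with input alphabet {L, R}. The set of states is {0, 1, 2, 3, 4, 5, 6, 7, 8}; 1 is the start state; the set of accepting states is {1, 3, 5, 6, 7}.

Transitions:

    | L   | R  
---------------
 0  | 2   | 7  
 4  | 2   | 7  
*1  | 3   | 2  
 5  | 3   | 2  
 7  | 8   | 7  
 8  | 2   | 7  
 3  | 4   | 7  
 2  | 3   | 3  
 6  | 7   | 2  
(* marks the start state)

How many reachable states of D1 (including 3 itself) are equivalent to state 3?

Reachable states from the start: {1,2,3,4,7,8}. Unreachable: {0,5,6} — drop them.
P0 = {1,3,7} | {2,4,8}.
Refine {1,3,7} on symbol L: members go to different blocks, giving {3,7} and {1}.
On input L, block {2,4,8} splits into {4,8} and {2}.
The partition is now stable with 4 blocks: {3,7} | {4,8} | {1} | {2}.
The equivalence class containing 3 is {3,7}, of size 2.

2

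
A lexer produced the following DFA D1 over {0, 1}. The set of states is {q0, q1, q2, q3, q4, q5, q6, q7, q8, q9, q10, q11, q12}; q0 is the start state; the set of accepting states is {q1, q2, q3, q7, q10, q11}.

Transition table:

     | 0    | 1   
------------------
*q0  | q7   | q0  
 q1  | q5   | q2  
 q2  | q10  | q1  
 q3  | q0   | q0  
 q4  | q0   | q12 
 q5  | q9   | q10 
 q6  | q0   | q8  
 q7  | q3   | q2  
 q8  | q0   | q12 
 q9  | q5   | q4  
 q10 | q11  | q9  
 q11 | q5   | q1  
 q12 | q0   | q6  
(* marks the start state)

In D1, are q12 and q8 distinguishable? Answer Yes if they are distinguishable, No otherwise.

No

Every state is reachable, so we keep all 13.
Start with accepting vs non-accepting: {q1,q2,q3,q7,q10,q11} | {q0,q4,q5,q6,q8,q9,q12}.
Split {q1,q2,q3,q7,q10,q11} by δ(·,0) → {q1,q3,q11} and {q2,q7,q10}.
Refine {q1,q3,q11} on symbol 1: members go to different blocks, giving {q1} and {q3} and {q11}.
Split {q0,q4,q5,q6,q8,q9,q12} by δ(·,0) → {q4,q5,q6,q8,q9,q12} and {q0}.
Refine {q4,q5,q6,q8,q9,q12} on symbol 0: members go to different blocks, giving {q4,q6,q8,q12} and {q5,q9}.
Split {q2,q7,q10} by δ(·,0) → {q2} and {q7} and {q10}.
On input 1, block {q5,q9} splits into {q5} and {q9}.
Stable partition: {q1} | {q4,q6,q8,q12} | {q2} | {q3} | {q11} | {q0} | {q5} | {q7} | {q10} | {q9} — 10 equivalence classes.
q12 and q8 lie in the same block of the stable partition, so they are equivalent — no string distinguishes them.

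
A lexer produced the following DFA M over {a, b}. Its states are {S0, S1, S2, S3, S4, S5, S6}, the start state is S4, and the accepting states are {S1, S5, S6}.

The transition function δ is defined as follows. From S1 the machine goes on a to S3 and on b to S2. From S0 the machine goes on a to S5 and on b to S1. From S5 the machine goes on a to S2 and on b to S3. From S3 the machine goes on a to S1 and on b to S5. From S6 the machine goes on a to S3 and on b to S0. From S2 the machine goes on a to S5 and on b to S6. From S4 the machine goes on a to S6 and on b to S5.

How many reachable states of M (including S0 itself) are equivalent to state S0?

Start with accepting vs non-accepting: {S1,S5,S6} | {S0,S2,S3,S4}.
Stable partition: {S1,S5,S6} | {S0,S2,S3,S4} — 2 equivalence classes.
State S0 belongs to the block {S0,S2,S3,S4}, which has 4 states.

4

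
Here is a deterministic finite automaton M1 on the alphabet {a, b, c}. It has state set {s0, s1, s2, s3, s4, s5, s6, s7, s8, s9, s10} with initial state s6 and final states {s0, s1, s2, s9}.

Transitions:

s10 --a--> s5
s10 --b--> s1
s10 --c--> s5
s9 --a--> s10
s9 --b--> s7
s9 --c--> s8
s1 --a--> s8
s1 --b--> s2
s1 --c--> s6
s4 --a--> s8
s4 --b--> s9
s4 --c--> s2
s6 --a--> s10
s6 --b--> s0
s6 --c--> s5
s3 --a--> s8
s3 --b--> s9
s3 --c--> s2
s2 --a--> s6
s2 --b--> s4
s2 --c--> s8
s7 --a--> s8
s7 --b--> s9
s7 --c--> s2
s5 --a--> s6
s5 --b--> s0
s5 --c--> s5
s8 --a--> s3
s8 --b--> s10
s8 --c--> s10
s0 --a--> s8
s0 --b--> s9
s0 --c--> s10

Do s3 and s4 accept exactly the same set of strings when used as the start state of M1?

Yes

Every state is reachable, so we keep all 11.
P0 = {s0,s1,s2,s9} | {s3,s4,s5,s6,s7,s8,s10}.
Split {s0,s1,s2,s9} by δ(·,b) → {s0,s1} and {s2,s9}.
Refine {s3,s4,s5,s6,s7,s8,s10} on symbol b: members go to different blocks, giving {s3,s4,s7} and {s5,s6,s10} and {s8}.
No further refinement is possible. Final partition (5 blocks): {s0,s1} | {s3,s4,s7} | {s2,s9} | {s5,s6,s10} | {s8}.
s3 and s4 lie in the same block of the stable partition, so they are equivalent — no string distinguishes them.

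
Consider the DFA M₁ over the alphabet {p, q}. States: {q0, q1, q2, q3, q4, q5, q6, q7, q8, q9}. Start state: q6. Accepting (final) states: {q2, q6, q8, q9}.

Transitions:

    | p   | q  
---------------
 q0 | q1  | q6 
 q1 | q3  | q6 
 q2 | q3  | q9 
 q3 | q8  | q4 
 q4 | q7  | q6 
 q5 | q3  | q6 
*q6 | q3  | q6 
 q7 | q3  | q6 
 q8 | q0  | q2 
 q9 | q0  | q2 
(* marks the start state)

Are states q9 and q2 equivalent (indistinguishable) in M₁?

No

States {q5} cannot be reached from the start state, so discard them.
P0 = {q2,q6,q8,q9} | {q0,q1,q3,q4,q7}.
Refine {q0,q1,q3,q4,q7} on symbol p: members go to different blocks, giving {q0,q1,q4,q7} and {q3}.
On input p, block {q2,q6,q8,q9} splits into {q2,q6} and {q8,q9}.
Split {q2,q6} by δ(·,q) → {q2} and {q6}.
On input p, block {q0,q1,q4,q7} splits into {q0,q4} and {q1,q7}.
Stable partition: {q2} | {q0,q4} | {q3} | {q8,q9} | {q6} | {q1,q7} — 6 equivalence classes.
q9 and q2 end up in different blocks, so they are distinguishable. For instance, the string 'pp' is accepted from only q2.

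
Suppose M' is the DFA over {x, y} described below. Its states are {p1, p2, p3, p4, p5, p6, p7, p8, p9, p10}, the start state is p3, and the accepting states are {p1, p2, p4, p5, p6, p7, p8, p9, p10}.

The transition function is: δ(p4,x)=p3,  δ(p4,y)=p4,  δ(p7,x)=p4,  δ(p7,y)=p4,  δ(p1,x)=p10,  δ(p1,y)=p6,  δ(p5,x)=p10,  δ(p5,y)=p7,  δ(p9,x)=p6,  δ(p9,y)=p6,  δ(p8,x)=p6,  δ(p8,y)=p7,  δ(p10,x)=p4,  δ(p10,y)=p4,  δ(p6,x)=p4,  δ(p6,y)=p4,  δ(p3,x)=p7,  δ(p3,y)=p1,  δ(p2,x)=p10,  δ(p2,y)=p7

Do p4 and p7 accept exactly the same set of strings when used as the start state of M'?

No

Reachable states from the start: {p1,p3,p4,p6,p7,p10}. Unreachable: {p2,p5,p8,p9} — drop them.
Initial partition by acceptance: {p1,p4,p6,p7,p10} | {p3}.
On input x, block {p1,p4,p6,p7,p10} splits into {p1,p6,p7,p10} and {p4}.
Refine {p1,p6,p7,p10} on symbol x: members go to different blocks, giving {p6,p7,p10} and {p1}.
The partition is now stable with 4 blocks: {p6,p7,p10} | {p3} | {p4} | {p1}.
p4 and p7 end up in different blocks, so they are distinguishable. For instance, the string 'x' is accepted from only p7.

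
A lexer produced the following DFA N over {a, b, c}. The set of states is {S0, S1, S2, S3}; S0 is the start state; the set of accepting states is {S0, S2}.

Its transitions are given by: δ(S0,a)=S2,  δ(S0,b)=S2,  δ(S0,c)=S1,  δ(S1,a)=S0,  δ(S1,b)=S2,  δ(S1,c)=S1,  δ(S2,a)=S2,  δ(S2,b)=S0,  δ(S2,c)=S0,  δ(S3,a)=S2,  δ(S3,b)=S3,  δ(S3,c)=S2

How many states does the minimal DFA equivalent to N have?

First remove the unreachable states {S3}; 3 states remain.
P0 = {S0,S2} | {S1}.
Refine {S0,S2} on symbol c: members go to different blocks, giving {S0} and {S2}.
The partition is now stable with 3 blocks: {S0} | {S1} | {S2}.

3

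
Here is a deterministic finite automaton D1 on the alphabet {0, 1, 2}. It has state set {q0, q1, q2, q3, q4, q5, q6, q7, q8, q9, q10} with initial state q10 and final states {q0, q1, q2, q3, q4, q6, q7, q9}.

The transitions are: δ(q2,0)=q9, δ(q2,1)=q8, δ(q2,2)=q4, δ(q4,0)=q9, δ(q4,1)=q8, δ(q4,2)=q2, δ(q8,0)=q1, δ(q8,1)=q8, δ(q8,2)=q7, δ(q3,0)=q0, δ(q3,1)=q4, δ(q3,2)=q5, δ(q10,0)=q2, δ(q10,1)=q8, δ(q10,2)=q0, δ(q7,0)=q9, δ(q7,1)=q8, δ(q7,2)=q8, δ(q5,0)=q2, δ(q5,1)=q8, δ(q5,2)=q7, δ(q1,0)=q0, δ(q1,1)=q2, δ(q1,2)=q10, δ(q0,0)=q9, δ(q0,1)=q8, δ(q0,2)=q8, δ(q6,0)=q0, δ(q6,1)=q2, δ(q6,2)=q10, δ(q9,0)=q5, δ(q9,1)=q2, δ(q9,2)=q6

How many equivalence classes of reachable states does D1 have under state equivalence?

6

Reachable states from the start: {q0,q1,q2,q4,q5,q6,q7,q8,q9,q10}. Unreachable: {q3} — drop them.
Start with accepting vs non-accepting: {q0,q1,q2,q4,q6,q7,q9} | {q5,q8,q10}.
Refine {q0,q1,q2,q4,q6,q7,q9} on symbol 0: members go to different blocks, giving {q0,q1,q2,q4,q6,q7} and {q9}.
Split {q0,q1,q2,q4,q6,q7} by δ(·,0) → {q0,q2,q4,q7} and {q1,q6}.
Refine {q0,q2,q4,q7} on symbol 2: members go to different blocks, giving {q0,q7} and {q2,q4}.
Refine {q5,q8,q10} on symbol 0: members go to different blocks, giving {q5,q10} and {q8}.
The partition is now stable with 6 blocks: {q0,q7} | {q5,q10} | {q9} | {q1,q6} | {q2,q4} | {q8}.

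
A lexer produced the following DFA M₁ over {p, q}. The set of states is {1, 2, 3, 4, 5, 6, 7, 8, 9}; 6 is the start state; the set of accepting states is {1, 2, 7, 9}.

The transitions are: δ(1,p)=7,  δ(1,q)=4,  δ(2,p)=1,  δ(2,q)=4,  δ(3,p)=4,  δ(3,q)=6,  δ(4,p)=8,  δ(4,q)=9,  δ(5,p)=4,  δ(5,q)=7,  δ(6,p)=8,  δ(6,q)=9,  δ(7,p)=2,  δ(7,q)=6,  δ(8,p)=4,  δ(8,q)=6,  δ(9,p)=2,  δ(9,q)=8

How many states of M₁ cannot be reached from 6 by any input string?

2

Starting at 6 and following transitions, the reachable set is {1, 2, 4, 6, 7, 8, 9}. That leaves 3, 5 unreachable — 2 in total.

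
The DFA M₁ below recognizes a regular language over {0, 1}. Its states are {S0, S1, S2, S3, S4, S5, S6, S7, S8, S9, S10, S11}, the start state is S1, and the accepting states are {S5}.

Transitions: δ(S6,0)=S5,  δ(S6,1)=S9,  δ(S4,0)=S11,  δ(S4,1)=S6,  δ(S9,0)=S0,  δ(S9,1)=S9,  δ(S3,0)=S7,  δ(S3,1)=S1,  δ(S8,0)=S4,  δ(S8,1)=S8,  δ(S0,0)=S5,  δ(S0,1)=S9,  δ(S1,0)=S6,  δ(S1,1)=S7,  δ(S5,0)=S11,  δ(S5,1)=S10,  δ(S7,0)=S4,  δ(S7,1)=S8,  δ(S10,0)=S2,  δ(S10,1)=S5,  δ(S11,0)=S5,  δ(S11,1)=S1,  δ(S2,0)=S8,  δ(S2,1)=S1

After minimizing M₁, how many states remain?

First remove the unreachable states {S3}; 11 states remain.
Start with accepting vs non-accepting: {S5} | {S0,S1,S2,S4,S6,S7,S8,S9,S10,S11}.
Refine {S0,S1,S2,S4,S6,S7,S8,S9,S10,S11} on symbol 0: members go to different blocks, giving {S1,S2,S4,S7,S8,S9,S10} and {S0,S6,S11}.
Split {S1,S2,S4,S7,S8,S9,S10} by δ(·,0) → {S2,S7,S8,S10} and {S1,S4,S9}.
Refine {S2,S7,S8,S10} on symbol 0: members go to different blocks, giving {S2,S10} and {S7,S8}.
Refine {S2,S10} on symbol 0: members go to different blocks, giving {S2} and {S10}.
On input 1, block {S1,S4,S9} splits into {S1} and {S4} and {S9}.
Refine {S0,S6,S11} on symbol 1: members go to different blocks, giving {S0,S6} and {S11}.
No further refinement is possible. Final partition (9 blocks): {S5} | {S2} | {S0,S6} | {S1} | {S7,S8} | {S10} | {S4} | {S9} | {S11}.

9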